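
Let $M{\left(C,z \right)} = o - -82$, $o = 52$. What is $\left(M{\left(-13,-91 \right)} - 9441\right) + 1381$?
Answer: $-7926$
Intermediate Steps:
$M{\left(C,z \right)} = 134$ ($M{\left(C,z \right)} = 52 - -82 = 52 + 82 = 134$)
$\left(M{\left(-13,-91 \right)} - 9441\right) + 1381 = \left(134 - 9441\right) + 1381 = -9307 + 1381 = -7926$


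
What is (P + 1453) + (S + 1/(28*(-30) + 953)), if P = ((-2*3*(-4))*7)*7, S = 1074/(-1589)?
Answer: 471935580/179557 ≈ 2628.3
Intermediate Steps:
S = -1074/1589 (S = 1074*(-1/1589) = -1074/1589 ≈ -0.67590)
P = 1176 (P = (-6*(-4)*7)*7 = (24*7)*7 = 168*7 = 1176)
(P + 1453) + (S + 1/(28*(-30) + 953)) = (1176 + 1453) + (-1074/1589 + 1/(28*(-30) + 953)) = 2629 + (-1074/1589 + 1/(-840 + 953)) = 2629 + (-1074/1589 + 1/113) = 2629 - 119773/179557 = 471935580/179557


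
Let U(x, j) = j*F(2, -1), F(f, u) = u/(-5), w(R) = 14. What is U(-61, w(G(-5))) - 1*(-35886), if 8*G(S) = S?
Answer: 179444/5 ≈ 35889.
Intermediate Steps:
G(S) = S/8
F(f, u) = -u/5 (F(f, u) = u*(-⅕) = -u/5)
U(x, j) = j/5 (U(x, j) = j*(-⅕*(-1)) = j*(⅕) = j/5)
U(-61, w(G(-5))) - 1*(-35886) = (⅕)*14 - 1*(-35886) = 14/5 + 35886 = 179444/5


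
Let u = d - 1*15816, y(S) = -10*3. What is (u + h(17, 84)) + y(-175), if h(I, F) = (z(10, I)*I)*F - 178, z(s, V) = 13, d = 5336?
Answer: 7876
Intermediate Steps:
y(S) = -30
h(I, F) = -178 + 13*F*I (h(I, F) = (13*I)*F - 178 = 13*F*I - 178 = -178 + 13*F*I)
u = -10480 (u = 5336 - 1*15816 = 5336 - 15816 = -10480)
(u + h(17, 84)) + y(-175) = (-10480 + (-178 + 13*84*17)) - 30 = (-10480 + (-178 + 18564)) - 30 = (-10480 + 18386) - 30 = 7906 - 30 = 7876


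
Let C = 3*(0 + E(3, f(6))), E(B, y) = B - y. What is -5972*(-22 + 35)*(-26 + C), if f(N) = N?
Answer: 2717260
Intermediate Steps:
C = -9 (C = 3*(0 + (3 - 1*6)) = 3*(0 + (3 - 6)) = 3*(0 - 3) = 3*(-3) = -9)
-5972*(-22 + 35)*(-26 + C) = -5972*(-22 + 35)*(-26 - 9) = -77636*(-35) = -5972*(-455) = 2717260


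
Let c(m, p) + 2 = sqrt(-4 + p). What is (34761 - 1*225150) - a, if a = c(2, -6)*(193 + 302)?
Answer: -189399 - 495*I*sqrt(10) ≈ -1.894e+5 - 1565.3*I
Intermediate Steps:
c(m, p) = -2 + sqrt(-4 + p)
a = -990 + 495*I*sqrt(10) (a = (-2 + sqrt(-4 - 6))*(193 + 302) = (-2 + sqrt(-10))*495 = (-2 + I*sqrt(10))*495 = -990 + 495*I*sqrt(10) ≈ -990.0 + 1565.3*I)
(34761 - 1*225150) - a = (34761 - 1*225150) - (-990 + 495*I*sqrt(10)) = (34761 - 225150) + (990 - 495*I*sqrt(10)) = -190389 + (990 - 495*I*sqrt(10)) = -189399 - 495*I*sqrt(10)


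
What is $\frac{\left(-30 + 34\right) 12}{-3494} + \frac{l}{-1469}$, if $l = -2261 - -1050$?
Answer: $\frac{2080361}{2566343} \approx 0.81063$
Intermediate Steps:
$l = -1211$ ($l = -2261 + 1050 = -1211$)
$\frac{\left(-30 + 34\right) 12}{-3494} + \frac{l}{-1469} = \frac{\left(-30 + 34\right) 12}{-3494} - \frac{1211}{-1469} = 4 \cdot 12 \left(- \frac{1}{3494}\right) - - \frac{1211}{1469} = 48 \left(- \frac{1}{3494}\right) + \frac{1211}{1469} = - \frac{24}{1747} + \frac{1211}{1469} = \frac{2080361}{2566343}$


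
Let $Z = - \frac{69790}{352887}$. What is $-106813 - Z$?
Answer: $- \frac{37692849341}{352887} \approx -1.0681 \cdot 10^{5}$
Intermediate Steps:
$Z = - \frac{69790}{352887}$ ($Z = \left(-69790\right) \frac{1}{352887} = - \frac{69790}{352887} \approx -0.19777$)
$-106813 - Z = -106813 - - \frac{69790}{352887} = -106813 + \frac{69790}{352887} = - \frac{37692849341}{352887}$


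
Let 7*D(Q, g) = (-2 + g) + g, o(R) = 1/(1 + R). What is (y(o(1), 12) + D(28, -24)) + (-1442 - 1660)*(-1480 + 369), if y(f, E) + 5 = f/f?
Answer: 24124176/7 ≈ 3.4463e+6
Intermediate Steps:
y(f, E) = -4 (y(f, E) = -5 + f/f = -5 + 1 = -4)
D(Q, g) = -2/7 + 2*g/7 (D(Q, g) = ((-2 + g) + g)/7 = (-2 + 2*g)/7 = -2/7 + 2*g/7)
(y(o(1), 12) + D(28, -24)) + (-1442 - 1660)*(-1480 + 369) = (-4 + (-2/7 + (2/7)*(-24))) + (-1442 - 1660)*(-1480 + 369) = (-4 + (-2/7 - 48/7)) - 3102*(-1111) = (-4 - 50/7) + 3446322 = -78/7 + 3446322 = 24124176/7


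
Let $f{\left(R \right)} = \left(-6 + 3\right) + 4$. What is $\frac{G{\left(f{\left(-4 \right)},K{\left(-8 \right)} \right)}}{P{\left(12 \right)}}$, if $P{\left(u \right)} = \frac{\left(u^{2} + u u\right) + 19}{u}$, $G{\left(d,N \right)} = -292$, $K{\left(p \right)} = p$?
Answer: $- \frac{3504}{307} \approx -11.414$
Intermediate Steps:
$f{\left(R \right)} = 1$ ($f{\left(R \right)} = -3 + 4 = 1$)
$P{\left(u \right)} = \frac{19 + 2 u^{2}}{u}$ ($P{\left(u \right)} = \frac{\left(u^{2} + u^{2}\right) + 19}{u} = \frac{2 u^{2} + 19}{u} = \frac{19 + 2 u^{2}}{u}$)
$\frac{G{\left(f{\left(-4 \right)},K{\left(-8 \right)} \right)}}{P{\left(12 \right)}} = - \frac{292}{2 \cdot 12 + \frac{19}{12}} = - \frac{292}{24 + 19 \cdot \frac{1}{12}} = - \frac{292}{24 + \frac{19}{12}} = - \frac{292}{\frac{307}{12}} = \left(-292\right) \frac{12}{307} = - \frac{3504}{307}$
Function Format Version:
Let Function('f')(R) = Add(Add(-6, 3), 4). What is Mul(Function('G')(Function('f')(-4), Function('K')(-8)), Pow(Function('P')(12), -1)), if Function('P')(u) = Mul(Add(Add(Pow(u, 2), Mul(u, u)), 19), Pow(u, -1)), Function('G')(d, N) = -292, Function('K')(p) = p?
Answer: Rational(-3504, 307) ≈ -11.414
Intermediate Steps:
Function('f')(R) = 1 (Function('f')(R) = Add(-3, 4) = 1)
Function('P')(u) = Mul(Pow(u, -1), Add(19, Mul(2, Pow(u, 2)))) (Function('P')(u) = Mul(Add(Add(Pow(u, 2), Pow(u, 2)), 19), Pow(u, -1)) = Mul(Add(Mul(2, Pow(u, 2)), 19), Pow(u, -1)) = Mul(Add(19, Mul(2, Pow(u, 2))), Pow(u, -1)) = Mul(Pow(u, -1), Add(19, Mul(2, Pow(u, 2)))))
Mul(Function('G')(Function('f')(-4), Function('K')(-8)), Pow(Function('P')(12), -1)) = Mul(-292, Pow(Add(Mul(2, 12), Mul(19, Pow(12, -1))), -1)) = Mul(-292, Pow(Add(24, Mul(19, Rational(1, 12))), -1)) = Mul(-292, Pow(Add(24, Rational(19, 12)), -1)) = Mul(-292, Pow(Rational(307, 12), -1)) = Mul(-292, Rational(12, 307)) = Rational(-3504, 307)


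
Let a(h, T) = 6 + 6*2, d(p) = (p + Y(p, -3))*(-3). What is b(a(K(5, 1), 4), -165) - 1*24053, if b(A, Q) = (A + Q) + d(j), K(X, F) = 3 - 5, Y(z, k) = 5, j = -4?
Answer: -24203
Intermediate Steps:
d(p) = -15 - 3*p (d(p) = (p + 5)*(-3) = (5 + p)*(-3) = -15 - 3*p)
K(X, F) = -2
a(h, T) = 18 (a(h, T) = 6 + 12 = 18)
b(A, Q) = -3 + A + Q (b(A, Q) = (A + Q) + (-15 - 3*(-4)) = (A + Q) + (-15 + 12) = (A + Q) - 3 = -3 + A + Q)
b(a(K(5, 1), 4), -165) - 1*24053 = (-3 + 18 - 165) - 1*24053 = -150 - 24053 = -24203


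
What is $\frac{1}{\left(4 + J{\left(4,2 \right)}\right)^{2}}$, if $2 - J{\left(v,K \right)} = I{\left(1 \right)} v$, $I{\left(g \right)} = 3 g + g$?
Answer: $\frac{1}{100} \approx 0.01$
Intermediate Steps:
$I{\left(g \right)} = 4 g$
$J{\left(v,K \right)} = 2 - 4 v$ ($J{\left(v,K \right)} = 2 - 4 \cdot 1 v = 2 - 4 v$)
$\frac{1}{\left(4 + J{\left(4,2 \right)}\right)^{2}} = \frac{1}{\left(4 + \left(2 - 16\right)\right)^{2}} = \frac{1}{\left(4 - 14\right)^{2}} = \frac{1}{\left(-10\right)^{2}} = \frac{1}{100}$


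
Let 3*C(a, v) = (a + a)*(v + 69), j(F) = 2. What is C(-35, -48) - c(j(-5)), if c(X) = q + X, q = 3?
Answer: -495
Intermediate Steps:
c(X) = 3 + X
C(a, v) = 2*a*(69 + v)/3 (C(a, v) = ((a + a)*(v + 69))/3 = ((2*a)*(69 + v))/3 = (2*a*(69 + v))/3 = 2*a*(69 + v)/3)
C(-35, -48) - c(j(-5)) = (⅔)*(-35)*(69 - 48) - (3 + 2) = (⅔)*(-35)*21 - 1*5 = -490 - 5 = -495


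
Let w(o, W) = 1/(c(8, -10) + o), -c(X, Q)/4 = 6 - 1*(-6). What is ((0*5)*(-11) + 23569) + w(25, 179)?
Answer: 542086/23 ≈ 23569.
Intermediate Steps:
c(X, Q) = -48 (c(X, Q) = -4*(6 - 1*(-6)) = -4*(6 + 6) = -4*12 = -48)
w(o, W) = 1/(-48 + o)
((0*5)*(-11) + 23569) + w(25, 179) = ((0*5)*(-11) + 23569) + 1/(-48 + 25) = (0*(-11) + 23569) + 1/(-23) = (0 + 23569) - 1/23 = 23569 - 1/23 = 542086/23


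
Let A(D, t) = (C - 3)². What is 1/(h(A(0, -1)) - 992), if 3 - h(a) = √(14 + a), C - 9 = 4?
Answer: -989/978007 + √114/978007 ≈ -0.0010003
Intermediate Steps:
C = 13 (C = 9 + 4 = 13)
A(D, t) = 100 (A(D, t) = (13 - 3)² = 10² = 100)
h(a) = 3 - √(14 + a)
1/(h(A(0, -1)) - 992) = 1/((3 - √(14 + 100)) - 992) = 1/((3 - √114) - 992) = 1/(-989 - √114)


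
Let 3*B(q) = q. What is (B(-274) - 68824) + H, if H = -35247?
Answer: -312487/3 ≈ -1.0416e+5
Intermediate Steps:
B(q) = q/3
(B(-274) - 68824) + H = ((⅓)*(-274) - 68824) - 35247 = (-274/3 - 68824) - 35247 = -206746/3 - 35247 = -312487/3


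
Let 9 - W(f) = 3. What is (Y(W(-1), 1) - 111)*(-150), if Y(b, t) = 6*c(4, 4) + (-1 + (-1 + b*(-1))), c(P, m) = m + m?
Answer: 10650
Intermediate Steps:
c(P, m) = 2*m
W(f) = 6 (W(f) = 9 - 1*3 = 9 - 3 = 6)
Y(b, t) = 46 - b (Y(b, t) = 6*(2*4) + (-1 + (-1 + b*(-1))) = 6*8 + (-1 + (-1 - b)) = 48 + (-2 - b) = 46 - b)
(Y(W(-1), 1) - 111)*(-150) = ((46 - 1*6) - 111)*(-150) = ((46 - 6) - 111)*(-150) = (40 - 111)*(-150) = -71*(-150) = 10650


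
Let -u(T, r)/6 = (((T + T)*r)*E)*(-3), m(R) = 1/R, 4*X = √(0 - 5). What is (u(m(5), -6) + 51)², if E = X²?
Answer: 16641/4 ≈ 4160.3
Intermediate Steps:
X = I*√5/4 (X = √(0 - 5)/4 = √(-5)/4 = (I*√5)/4 = I*√5/4 ≈ 0.55902*I)
E = -5/16 (E = (I*√5/4)² = -5/16 ≈ -0.31250)
u(T, r) = -45*T*r/4 (u(T, r) = -6*((T + T)*r)*(-5/16)*(-3) = -6*((2*T)*r)*(-5/16)*(-3) = -6*(2*T*r)*(-5/16)*(-3) = -6*(-5*T*r/8)*(-3) = -45*T*r/4)
(u(m(5), -6) + 51)² = (-45/4*(-6)/5 + 51)² = (-45/4*⅕*(-6) + 51)² = (27/2 + 51)² = (129/2)² = 16641/4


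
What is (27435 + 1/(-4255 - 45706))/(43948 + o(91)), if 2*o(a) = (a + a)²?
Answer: 685340017/1511570055 ≈ 0.45340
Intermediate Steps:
o(a) = 2*a² (o(a) = (a + a)²/2 = (2*a)²/2 = (4*a²)/2 = 2*a²)
(27435 + 1/(-4255 - 45706))/(43948 + o(91)) = (27435 + 1/(-4255 - 45706))/(43948 + 2*91²) = (27435 + 1/(-49961))/(43948 + 2*8281) = (27435 - 1/49961)/(43948 + 16562) = (1370680034/49961)/60510 = (1370680034/49961)*(1/60510) = 685340017/1511570055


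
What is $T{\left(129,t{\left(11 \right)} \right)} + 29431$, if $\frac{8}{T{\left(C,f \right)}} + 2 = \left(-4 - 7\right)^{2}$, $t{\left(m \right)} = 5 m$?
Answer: $\frac{3502297}{119} \approx 29431.0$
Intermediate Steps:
$T{\left(C,f \right)} = \frac{8}{119}$ ($T{\left(C,f \right)} = \frac{8}{-2 + \left(-4 - 7\right)^{2}} = \frac{8}{-2 + \left(-11\right)^{2}} = \frac{8}{-2 + 121} = \frac{8}{119}$)
$T{\left(129,t{\left(11 \right)} \right)} + 29431 = \frac{8}{119} + 29431 = \frac{3502297}{119}$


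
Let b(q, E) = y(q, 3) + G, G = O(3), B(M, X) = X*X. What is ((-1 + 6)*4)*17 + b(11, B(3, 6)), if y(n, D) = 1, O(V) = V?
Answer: 344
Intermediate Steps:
B(M, X) = X**2
G = 3
b(q, E) = 4 (b(q, E) = 1 + 3 = 4)
((-1 + 6)*4)*17 + b(11, B(3, 6)) = ((-1 + 6)*4)*17 + 4 = (5*4)*17 + 4 = 20*17 + 4 = 340 + 4 = 344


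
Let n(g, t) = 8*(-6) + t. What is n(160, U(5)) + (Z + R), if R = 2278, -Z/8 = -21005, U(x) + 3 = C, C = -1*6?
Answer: 170261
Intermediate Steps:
C = -6
U(x) = -9 (U(x) = -3 - 6 = -9)
Z = 168040 (Z = -8*(-21005) = 168040)
n(g, t) = -48 + t
n(160, U(5)) + (Z + R) = (-48 - 9) + (168040 + 2278) = -57 + 170318 = 170261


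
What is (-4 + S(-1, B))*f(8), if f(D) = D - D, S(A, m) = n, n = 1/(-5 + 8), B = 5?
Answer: 0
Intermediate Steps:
n = ⅓ (n = 1/3 = ⅓ ≈ 0.33333)
S(A, m) = ⅓
f(D) = 0
(-4 + S(-1, B))*f(8) = (-4 + ⅓)*0 = -11/3*0 = 0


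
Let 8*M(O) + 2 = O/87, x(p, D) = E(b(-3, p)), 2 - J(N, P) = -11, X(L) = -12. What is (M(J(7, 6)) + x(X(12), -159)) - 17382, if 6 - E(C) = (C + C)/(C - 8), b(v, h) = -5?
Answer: -157227101/9048 ≈ -17377.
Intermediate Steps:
E(C) = 6 - 2*C/(-8 + C) (E(C) = 6 - (C + C)/(C - 8) = 6 - 2*C/(-8 + C))
J(N, P) = 13 (J(N, P) = 2 - 1*(-11) = 2 + 11 = 13)
x(p, D) = 68/13 (x(p, D) = 4*(-12 - 5)/(-8 - 5) = 4*(-17)/(-13) = 4*(-1/13)*(-17) = 68/13)
M(O) = -¼ + O/696 (M(O) = -¼ + (O/87)/8 = -¼ + O/696)
(M(J(7, 6)) + x(X(12), -159)) - 17382 = ((-¼ + (1/696)*13) + 68/13) - 17382 = ((-¼ + 13/696) + 68/13) - 17382 = (-161/696 + 68/13) - 17382 = 45235/9048 - 17382 = -157227101/9048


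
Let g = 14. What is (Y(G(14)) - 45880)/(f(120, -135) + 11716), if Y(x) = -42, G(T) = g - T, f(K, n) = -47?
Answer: -45922/11669 ≈ -3.9354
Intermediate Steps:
G(T) = 14 - T
(Y(G(14)) - 45880)/(f(120, -135) + 11716) = (-42 - 45880)/(-47 + 11716) = -45922/11669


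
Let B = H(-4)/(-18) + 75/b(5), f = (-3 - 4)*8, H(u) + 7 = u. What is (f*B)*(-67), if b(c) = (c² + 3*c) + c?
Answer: 76916/9 ≈ 8546.2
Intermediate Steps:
b(c) = c² + 4*c
H(u) = -7 + u
f = -56 (f = -7*8 = -56)
B = 41/18 (B = (-7 - 4)/(-18) + 75/((5*(4 + 5))) = -11*(-1/18) + 75/((5*9)) = 11/18 + 75/45 = 11/18 + 75*(1/45) = 11/18 + 5/3 = 41/18 ≈ 2.2778)
(f*B)*(-67) = -56*41/18*(-67) = -1148/9*(-67) = 76916/9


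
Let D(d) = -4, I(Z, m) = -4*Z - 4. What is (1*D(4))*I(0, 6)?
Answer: 16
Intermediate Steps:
I(Z, m) = -4 - 4*Z
(1*D(4))*I(0, 6) = (1*(-4))*(-4 - 4*0) = -4*(-4 + 0) = -4*(-4) = 16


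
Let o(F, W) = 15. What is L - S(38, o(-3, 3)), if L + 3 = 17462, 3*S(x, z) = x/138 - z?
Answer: 3615029/207 ≈ 17464.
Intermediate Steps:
S(x, z) = -z/3 + x/414 (S(x, z) = (x/138 - z)/3 = (-z + x/138)/3 = -z/3 + x/414)
L = 17459 (L = -3 + 17462 = 17459)
L - S(38, o(-3, 3)) = 17459 - (-1/3*15 + (1/414)*38) = 17459 - (-5 + 19/207) = 17459 - 1*(-1016/207) = 17459 + 1016/207 = 3615029/207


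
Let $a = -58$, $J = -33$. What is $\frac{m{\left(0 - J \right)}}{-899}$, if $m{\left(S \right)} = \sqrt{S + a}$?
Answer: $- \frac{5 i}{899} \approx - 0.0055617 i$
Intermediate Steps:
$m{\left(S \right)} = \sqrt{-58 + S}$ ($m{\left(S \right)} = \sqrt{S - 58} = \sqrt{-58 + S}$)
$\frac{m{\left(0 - J \right)}}{-899} = \frac{\sqrt{-58 + \left(0 - -33\right)}}{-899} = \sqrt{-58 + \left(0 + 33\right)} \left(- \frac{1}{899}\right) = \sqrt{-58 + 33} \left(- \frac{1}{899}\right) = \sqrt{-25} \left(- \frac{1}{899}\right) = 5 i \left(- \frac{1}{899}\right) = - \frac{5 i}{899}$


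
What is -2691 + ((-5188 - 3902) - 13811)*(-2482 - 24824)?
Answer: 625332015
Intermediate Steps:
-2691 + ((-5188 - 3902) - 13811)*(-2482 - 24824) = -2691 + (-9090 - 13811)*(-27306) = -2691 - 22901*(-27306) = -2691 + 625334706 = 625332015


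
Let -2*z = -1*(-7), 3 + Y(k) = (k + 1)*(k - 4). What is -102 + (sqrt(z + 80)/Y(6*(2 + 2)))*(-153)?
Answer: -102 - 459*sqrt(34)/994 ≈ -104.69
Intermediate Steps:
Y(k) = -3 + (1 + k)*(-4 + k) (Y(k) = -3 + (k + 1)*(k - 4) = -3 + (1 + k)*(-4 + k))
z = -7/2 (z = -(-1)*(-7)/2 = -1/2*7 = -7/2 ≈ -3.5000)
-102 + (sqrt(z + 80)/Y(6*(2 + 2)))*(-153) = -102 + (sqrt(-7/2 + 80)/(-7 + (6*(2 + 2))**2 - 18*(2 + 2)))*(-153) = -102 + (sqrt(153/2)/(-7 + (6*4)**2 - 18*4))*(-153) = -102 + ((3*sqrt(34)/2)/(-7 + 24**2 - 3*24))*(-153) = -102 + ((3*sqrt(34)/2)/(-7 + 576 - 72))*(-153) = -102 + ((3*sqrt(34)/2)/497)*(-153) = -102 + ((3*sqrt(34)/2)*(1/497))*(-153) = -102 + (3*sqrt(34)/994)*(-153) = -102 - 459*sqrt(34)/994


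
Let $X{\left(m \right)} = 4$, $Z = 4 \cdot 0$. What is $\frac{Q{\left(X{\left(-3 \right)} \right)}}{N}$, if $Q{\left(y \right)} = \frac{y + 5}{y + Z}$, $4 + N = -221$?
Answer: $- \frac{1}{100} \approx -0.01$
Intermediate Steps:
$Z = 0$
$N = -225$ ($N = -4 - 221 = -225$)
$Q{\left(y \right)} = \frac{5 + y}{y}$ ($Q{\left(y \right)} = \frac{y + 5}{y + 0} = \frac{5 + y}{y}$)
$\frac{Q{\left(X{\left(-3 \right)} \right)}}{N} = \frac{\frac{1}{4} \left(5 + 4\right)}{-225} = - \frac{\frac{1}{4} \cdot 9}{225} = \left(- \frac{1}{225}\right) \frac{9}{4} = - \frac{1}{100}$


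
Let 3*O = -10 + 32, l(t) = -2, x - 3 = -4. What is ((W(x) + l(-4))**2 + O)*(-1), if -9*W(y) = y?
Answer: -883/81 ≈ -10.901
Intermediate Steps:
x = -1 (x = 3 - 4 = -1)
W(y) = -y/9
O = 22/3 (O = (-10 + 32)/3 = (1/3)*22 = 22/3 ≈ 7.3333)
((W(x) + l(-4))**2 + O)*(-1) = ((-1/9*(-1) - 2)**2 + 22/3)*(-1) = ((1/9 - 2)**2 + 22/3)*(-1) = ((-17/9)**2 + 22/3)*(-1) = (289/81 + 22/3)*(-1) = (883/81)*(-1) = -883/81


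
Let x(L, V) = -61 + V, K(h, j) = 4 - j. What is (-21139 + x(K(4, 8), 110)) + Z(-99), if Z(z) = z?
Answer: -21189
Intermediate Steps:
(-21139 + x(K(4, 8), 110)) + Z(-99) = (-21139 + (-61 + 110)) - 99 = (-21139 + 49) - 99 = -21090 - 99 = -21189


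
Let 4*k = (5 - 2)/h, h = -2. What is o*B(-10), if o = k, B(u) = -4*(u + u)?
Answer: -30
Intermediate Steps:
k = -3/8 (k = ((5 - 2)/(-2))/4 = (-½*3)/4 = (¼)*(-3/2) = -3/8 ≈ -0.37500)
B(u) = -8*u
o = -3/8 ≈ -0.37500
o*B(-10) = -(-3)*(-10) = -3/8*80 = -30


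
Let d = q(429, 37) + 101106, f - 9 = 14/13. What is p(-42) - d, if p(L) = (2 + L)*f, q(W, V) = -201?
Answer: -1317005/13 ≈ -1.0131e+5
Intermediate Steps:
f = 131/13 (f = 9 + 14/13 = 131/13 ≈ 10.077)
p(L) = 262/13 + 131*L/13 (p(L) = (2 + L)*(131/13) = 262/13 + 131*L/13)
d = 100905 (d = -201 + 101106 = 100905)
p(-42) - d = (262/13 + (131/13)*(-42)) - 1*100905 = (262/13 - 5502/13) - 100905 = -5240/13 - 100905 = -1317005/13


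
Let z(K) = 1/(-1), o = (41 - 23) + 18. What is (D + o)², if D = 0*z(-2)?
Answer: 1296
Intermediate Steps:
o = 36 (o = 18 + 18 = 36)
z(K) = -1
D = 0 (D = 0*(-1) = 0)
(D + o)² = (0 + 36)² = 36² = 1296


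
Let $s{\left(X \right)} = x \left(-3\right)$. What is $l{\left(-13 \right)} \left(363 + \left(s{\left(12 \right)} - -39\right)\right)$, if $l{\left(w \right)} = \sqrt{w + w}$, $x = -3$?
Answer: $411 i \sqrt{26} \approx 2095.7 i$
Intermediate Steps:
$s{\left(X \right)} = 9$ ($s{\left(X \right)} = \left(-3\right) \left(-3\right) = 9$)
$l{\left(w \right)} = \sqrt{2} \sqrt{w}$ ($l{\left(w \right)} = \sqrt{2 w} = \sqrt{2} \sqrt{w}$)
$l{\left(-13 \right)} \left(363 + \left(s{\left(12 \right)} - -39\right)\right) = \sqrt{2} \sqrt{-13} \left(363 + \left(9 - -39\right)\right) = \sqrt{2} i \sqrt{13} \left(363 + \left(9 + 39\right)\right) = i \sqrt{26} \left(363 + 48\right) = i \sqrt{26} \cdot 411 = 411 i \sqrt{26}$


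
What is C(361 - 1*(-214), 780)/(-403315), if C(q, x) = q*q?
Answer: -66125/80663 ≈ -0.81977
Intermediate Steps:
C(q, x) = q²
C(361 - 1*(-214), 780)/(-403315) = (361 - 1*(-214))²/(-403315) = (361 + 214)²*(-1/403315) = 575²*(-1/403315) = 330625*(-1/403315) = -66125/80663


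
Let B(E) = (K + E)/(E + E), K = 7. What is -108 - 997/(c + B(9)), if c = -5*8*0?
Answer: -9837/8 ≈ -1229.6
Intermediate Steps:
c = 0 (c = -40*0 = 0)
B(E) = (7 + E)/(2*E) (B(E) = (7 + E)/(E + E) = (7 + E)/((2*E)) = (7 + E)*(1/(2*E)) = (7 + E)/(2*E))
-108 - 997/(c + B(9)) = -108 - 997/(0 + (½)*(7 + 9)/9) = -108 - 997/(0 + (½)*(⅑)*16) = -108 - 997/(0 + 8/9) = -108 - 997/(8/9) = -108 + (9/8)*(-997) = -108 - 8973/8 = -9837/8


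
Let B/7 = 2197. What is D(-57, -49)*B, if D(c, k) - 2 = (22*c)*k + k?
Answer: 944255221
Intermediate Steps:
D(c, k) = 2 + k + 22*c*k (D(c, k) = 2 + ((22*c)*k + k) = 2 + (22*c*k + k) = 2 + (k + 22*c*k) = 2 + k + 22*c*k)
B = 15379 (B = 7*2197 = 15379)
D(-57, -49)*B = (2 - 49 + 22*(-57)*(-49))*15379 = (2 - 49 + 61446)*15379 = 61399*15379 = 944255221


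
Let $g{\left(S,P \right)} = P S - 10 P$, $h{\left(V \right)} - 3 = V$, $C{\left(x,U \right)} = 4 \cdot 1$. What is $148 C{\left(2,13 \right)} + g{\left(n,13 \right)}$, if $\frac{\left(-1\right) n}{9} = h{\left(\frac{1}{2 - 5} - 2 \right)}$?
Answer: $384$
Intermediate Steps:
$C{\left(x,U \right)} = 4$
$h{\left(V \right)} = 3 + V$
$n = -6$ ($n = - 9 \left(3 - \left(2 - \frac{1}{2 - 5}\right)\right) = - 9 \left(3 - \left(2 - \frac{1}{-3}\right)\right) = - 9 \left(3 - \frac{7}{3}\right) = \left(-9\right) \frac{2}{3} = -6$)
$g{\left(S,P \right)} = - 10 P + P S$
$148 C{\left(2,13 \right)} + g{\left(n,13 \right)} = 148 \cdot 4 + 13 \left(-10 - 6\right) = 592 + 13 \left(-16\right) = 592 - 208 = 384$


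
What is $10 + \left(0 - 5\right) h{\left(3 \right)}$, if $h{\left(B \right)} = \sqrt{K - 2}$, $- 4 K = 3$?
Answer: $10 - \frac{5 i \sqrt{11}}{2} \approx 10.0 - 8.2916 i$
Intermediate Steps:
$K = - \frac{3}{4}$ ($K = \left(- \frac{1}{4}\right) 3 = - \frac{3}{4} \approx -0.75$)
$h{\left(B \right)} = \frac{i \sqrt{11}}{2}$ ($h{\left(B \right)} = \sqrt{- \frac{3}{4} - 2} = \sqrt{- \frac{11}{4}} = \frac{i \sqrt{11}}{2}$)
$10 + \left(0 - 5\right) h{\left(3 \right)} = 10 + \left(0 - 5\right) \frac{i \sqrt{11}}{2} = 10 - 5 \frac{i \sqrt{11}}{2} = 10 - \frac{5 i \sqrt{11}}{2}$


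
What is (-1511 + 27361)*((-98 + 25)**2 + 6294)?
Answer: 300454550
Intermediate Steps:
(-1511 + 27361)*((-98 + 25)**2 + 6294) = 25850*((-73)**2 + 6294) = 25850*(5329 + 6294) = 25850*11623 = 300454550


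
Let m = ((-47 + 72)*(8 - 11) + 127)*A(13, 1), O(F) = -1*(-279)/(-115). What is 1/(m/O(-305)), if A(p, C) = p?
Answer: -279/77740 ≈ -0.0035889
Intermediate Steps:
O(F) = -279/115 (O(F) = 279*(-1/115) = -279/115)
m = 676 (m = ((-47 + 72)*(8 - 11) + 127)*13 = (25*(-3) + 127)*13 = (-75 + 127)*13 = 52*13 = 676)
1/(m/O(-305)) = 1/(676/(-279/115)) = 1/(676*(-115/279)) = 1/(-77740/279) = -279/77740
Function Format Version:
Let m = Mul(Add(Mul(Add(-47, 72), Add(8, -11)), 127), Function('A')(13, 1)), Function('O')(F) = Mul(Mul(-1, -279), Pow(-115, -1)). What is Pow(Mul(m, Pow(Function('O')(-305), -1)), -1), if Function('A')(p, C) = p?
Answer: Rational(-279, 77740) ≈ -0.0035889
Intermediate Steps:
Function('O')(F) = Rational(-279, 115) (Function('O')(F) = Mul(279, Rational(-1, 115)) = Rational(-279, 115))
m = 676 (m = Mul(Add(Mul(Add(-47, 72), Add(8, -11)), 127), 13) = Mul(Add(Mul(25, -3), 127), 13) = Mul(Add(-75, 127), 13) = Mul(52, 13) = 676)
Pow(Mul(m, Pow(Function('O')(-305), -1)), -1) = Pow(Mul(676, Pow(Rational(-279, 115), -1)), -1) = Pow(Mul(676, Rational(-115, 279)), -1) = Pow(Rational(-77740, 279), -1) = Rational(-279, 77740)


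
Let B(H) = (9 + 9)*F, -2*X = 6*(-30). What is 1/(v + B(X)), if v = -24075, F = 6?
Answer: -1/23967 ≈ -4.1724e-5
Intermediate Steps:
X = 90 (X = -3*(-30) = -1/2*(-180) = 90)
B(H) = 108 (B(H) = (9 + 9)*6 = 18*6 = 108)
1/(v + B(X)) = 1/(-24075 + 108) = 1/(-23967) = -1/23967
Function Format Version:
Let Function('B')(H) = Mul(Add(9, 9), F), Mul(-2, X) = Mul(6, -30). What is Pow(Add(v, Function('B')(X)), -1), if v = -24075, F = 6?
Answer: Rational(-1, 23967) ≈ -4.1724e-5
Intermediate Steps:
X = 90 (X = Mul(Rational(-1, 2), Mul(6, -30)) = Mul(Rational(-1, 2), -180) = 90)
Function('B')(H) = 108 (Function('B')(H) = Mul(Add(9, 9), 6) = Mul(18, 6) = 108)
Pow(Add(v, Function('B')(X)), -1) = Pow(Add(-24075, 108), -1) = Pow(-23967, -1) = Rational(-1, 23967)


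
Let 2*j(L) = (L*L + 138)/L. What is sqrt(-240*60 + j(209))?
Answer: I*sqrt(2497709258)/418 ≈ 119.56*I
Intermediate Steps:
j(L) = (138 + L**2)/(2*L) (j(L) = ((L*L + 138)/L)/2 = ((L**2 + 138)/L)/2 = ((138 + L**2)/L)/2 = (138 + L**2)/(2*L))
sqrt(-240*60 + j(209)) = sqrt(-240*60 + ((1/2)*209 + 69/209)) = sqrt(-14400 + (209/2 + 69*(1/209))) = sqrt(-14400 + (209/2 + 69/209)) = sqrt(-14400 + 43819/418) = sqrt(-5975381/418) = I*sqrt(2497709258)/418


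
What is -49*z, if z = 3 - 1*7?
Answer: 196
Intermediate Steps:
z = -4 (z = 3 - 7 = -4)
-49*z = -49*(-4) = 196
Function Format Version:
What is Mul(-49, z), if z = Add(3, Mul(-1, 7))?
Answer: 196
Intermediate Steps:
z = -4 (z = Add(3, -7) = -4)
Mul(-49, z) = Mul(-49, -4) = 196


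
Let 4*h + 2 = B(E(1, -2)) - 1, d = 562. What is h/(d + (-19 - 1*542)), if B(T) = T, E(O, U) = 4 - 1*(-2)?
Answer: ¾ ≈ 0.75000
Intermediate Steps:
E(O, U) = 6 (E(O, U) = 4 + 2 = 6)
h = ¾ (h = -½ + (6 - 1)/4 = -½ + (¼)*5 = -½ + 5/4 = ¾ ≈ 0.75000)
h/(d + (-19 - 1*542)) = 3/(4*(562 + (-19 - 1*542))) = 3/(4*(562 + (-19 - 542))) = 3/(4*(562 - 561)) = (¾)/1 = (¾)*1 = ¾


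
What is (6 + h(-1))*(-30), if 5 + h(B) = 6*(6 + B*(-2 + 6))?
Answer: -390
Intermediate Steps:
h(B) = 31 + 24*B (h(B) = -5 + 6*(6 + B*(-2 + 6)) = -5 + 6*(6 + B*4) = -5 + 6*(6 + 4*B) = -5 + (36 + 24*B) = 31 + 24*B)
(6 + h(-1))*(-30) = (6 + (31 + 24*(-1)))*(-30) = (6 + (31 - 24))*(-30) = (6 + 7)*(-30) = 13*(-30) = -390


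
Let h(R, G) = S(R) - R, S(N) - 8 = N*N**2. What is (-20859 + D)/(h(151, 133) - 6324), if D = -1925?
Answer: -5696/859121 ≈ -0.0066300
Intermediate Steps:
S(N) = 8 + N**3 (S(N) = 8 + N*N**2 = 8 + N**3)
h(R, G) = 8 + R**3 - R (h(R, G) = (8 + R**3) - R = 8 + R**3 - R)
(-20859 + D)/(h(151, 133) - 6324) = (-20859 - 1925)/((8 + 151**3 - 1*151) - 6324) = -22784/((8 + 3442951 - 151) - 6324) = -22784/(3442808 - 6324) = -22784/3436484 = -22784*1/3436484 = -5696/859121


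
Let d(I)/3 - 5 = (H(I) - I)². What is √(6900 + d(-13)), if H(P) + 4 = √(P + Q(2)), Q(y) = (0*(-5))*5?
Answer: 3*√(791 + 6*I*√13) ≈ 84.382 + 1.1537*I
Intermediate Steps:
Q(y) = 0 (Q(y) = 0*5 = 0)
H(P) = -4 + √P (H(P) = -4 + √(P + 0) = -4 + √P)
d(I) = 15 + 3*(-4 + √I - I)² (d(I) = 15 + 3*((-4 + √I) - I)² = 15 + 3*(-4 + √I - I)²)
√(6900 + d(-13)) = √(6900 + (15 + 3*(4 - 13 - √(-13))²)) = √(6900 + (15 + 3*(4 - 13 - I*√13)²)) = √(6900 + (15 + 3*(-9 - I*√13)²)) = √(6915 + 3*(-9 - I*√13)²)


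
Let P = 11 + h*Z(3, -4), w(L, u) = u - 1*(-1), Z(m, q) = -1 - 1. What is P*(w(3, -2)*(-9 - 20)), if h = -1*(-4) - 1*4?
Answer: 319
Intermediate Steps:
Z(m, q) = -2
w(L, u) = 1 + u (w(L, u) = u + 1 = 1 + u)
h = 0 (h = 4 - 4 = 0)
P = 11 (P = 11 + 0*(-2) = 11 + 0 = 11)
P*(w(3, -2)*(-9 - 20)) = 11*((1 - 2)*(-9 - 20)) = 11*(-1*(-29)) = 11*29 = 319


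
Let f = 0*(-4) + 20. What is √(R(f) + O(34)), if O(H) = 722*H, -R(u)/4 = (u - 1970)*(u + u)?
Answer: 2*√84137 ≈ 580.13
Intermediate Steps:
f = 20 (f = 0 + 20 = 20)
R(u) = -8*u*(-1970 + u) (R(u) = -4*(u - 1970)*(u + u) = -4*(-1970 + u)*2*u = -8*u*(-1970 + u))
√(R(f) + O(34)) = √(8*20*(1970 - 1*20) + 722*34) = √(8*20*(1970 - 20) + 24548) = √(8*20*1950 + 24548) = √(312000 + 24548) = √336548 = 2*√84137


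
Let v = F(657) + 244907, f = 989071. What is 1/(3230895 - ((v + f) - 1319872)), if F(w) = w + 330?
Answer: 1/3315802 ≈ 3.0159e-7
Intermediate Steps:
F(w) = 330 + w
v = 245894 (v = (330 + 657) + 244907 = 987 + 244907 = 245894)
1/(3230895 - ((v + f) - 1319872)) = 1/(3230895 - ((245894 + 989071) - 1319872)) = 1/(3230895 - (1234965 - 1319872)) = 1/(3230895 - 1*(-84907)) = 1/(3230895 + 84907) = 1/3315802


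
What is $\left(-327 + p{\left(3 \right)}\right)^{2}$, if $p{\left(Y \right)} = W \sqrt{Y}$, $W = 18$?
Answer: $107901 - 11772 \sqrt{3} \approx 87511.0$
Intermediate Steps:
$p{\left(Y \right)} = 18 \sqrt{Y}$
$\left(-327 + p{\left(3 \right)}\right)^{2} = \left(-327 + 18 \sqrt{3}\right)^{2}$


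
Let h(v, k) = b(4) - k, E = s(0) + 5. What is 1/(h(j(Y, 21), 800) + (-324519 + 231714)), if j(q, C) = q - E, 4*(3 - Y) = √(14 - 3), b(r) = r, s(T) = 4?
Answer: -1/93601 ≈ -1.0684e-5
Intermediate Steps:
E = 9 (E = 4 + 5 = 9)
Y = 3 - √11/4 (Y = 3 - √(14 - 3)/4 = 3 - √11/4 ≈ 2.1708)
j(q, C) = -9 + q (j(q, C) = q - 1*9 = q - 9 = -9 + q)
h(v, k) = 4 - k
1/(h(j(Y, 21), 800) + (-324519 + 231714)) = 1/((4 - 1*800) + (-324519 + 231714)) = 1/((4 - 800) - 92805) = 1/(-796 - 92805) = 1/(-93601) = -1/93601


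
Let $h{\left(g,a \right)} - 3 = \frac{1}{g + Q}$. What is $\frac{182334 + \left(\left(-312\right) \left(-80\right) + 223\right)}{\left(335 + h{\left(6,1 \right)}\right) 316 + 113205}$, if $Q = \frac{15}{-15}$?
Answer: $\frac{1037585}{1100381} \approx 0.94293$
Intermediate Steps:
$Q = -1$ ($Q = 15 \left(- \frac{1}{15}\right) = -1$)
$h{\left(g,a \right)} = 3 + \frac{1}{-1 + g}$ ($h{\left(g,a \right)} = 3 + \frac{1}{g - 1} = 3 + \frac{1}{-1 + g}$)
$\frac{182334 + \left(\left(-312\right) \left(-80\right) + 223\right)}{\left(335 + h{\left(6,1 \right)}\right) 316 + 113205} = \frac{182334 + \left(\left(-312\right) \left(-80\right) + 223\right)}{\left(335 + \frac{-2 + 3 \cdot 6}{-1 + 6}\right) 316 + 113205} = \frac{182334 + \left(24960 + 223\right)}{\left(335 + \frac{-2 + 18}{5}\right) 316 + 113205} = \frac{182334 + 25183}{\left(335 + \frac{1}{5} \cdot 16\right) 316 + 113205} = \frac{207517}{\left(335 + \frac{16}{5}\right) 316 + 113205} = \frac{207517}{\frac{1691}{5} \cdot 316 + 113205} = \frac{207517}{\frac{534356}{5} + 113205} = \frac{207517}{\frac{1100381}{5}} = 207517 \cdot \frac{5}{1100381} = \frac{1037585}{1100381}$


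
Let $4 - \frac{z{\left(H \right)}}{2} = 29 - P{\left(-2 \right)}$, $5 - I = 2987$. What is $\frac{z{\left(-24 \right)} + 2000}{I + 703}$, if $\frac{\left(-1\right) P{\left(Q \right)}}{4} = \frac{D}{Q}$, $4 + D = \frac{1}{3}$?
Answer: $- \frac{5806}{6837} \approx -0.8492$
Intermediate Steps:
$I = -2982$ ($I = 5 - 2987 = -2982$)
$D = - \frac{11}{3}$ ($D = -4 + \frac{1}{3} = - \frac{11}{3} \approx -3.6667$)
$P{\left(Q \right)} = \frac{44}{3 Q}$ ($P{\left(Q \right)} = - 4 \left(- \frac{11}{3 Q}\right) = \frac{44}{3 Q}$)
$z{\left(H \right)} = - \frac{194}{3}$ ($z{\left(H \right)} = 8 - 2 \left(29 - \frac{44}{3 \left(-2\right)}\right) = 8 - 2 \left(29 - \frac{44}{3} \left(- \frac{1}{2}\right)\right) = 8 - 2 \left(29 - - \frac{22}{3}\right) = 8 - 2 \left(29 + \frac{22}{3}\right) = 8 - \frac{218}{3} = - \frac{194}{3}$)
$\frac{z{\left(-24 \right)} + 2000}{I + 703} = \frac{- \frac{194}{3} + 2000}{-2982 + 703} = \frac{5806}{3 \left(-2279\right)} = \frac{5806}{3} \left(- \frac{1}{2279}\right) = - \frac{5806}{6837}$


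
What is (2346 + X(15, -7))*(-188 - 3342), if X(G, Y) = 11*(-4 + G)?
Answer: -8708510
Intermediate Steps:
X(G, Y) = -44 + 11*G
(2346 + X(15, -7))*(-188 - 3342) = (2346 + (-44 + 11*15))*(-188 - 3342) = (2346 + (-44 + 165))*(-3530) = (2346 + 121)*(-3530) = 2467*(-3530) = -8708510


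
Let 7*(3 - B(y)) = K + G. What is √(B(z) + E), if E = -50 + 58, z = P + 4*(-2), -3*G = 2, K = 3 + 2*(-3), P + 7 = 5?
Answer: 11*√42/21 ≈ 3.3947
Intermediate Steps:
P = -2 (P = -7 + 5 = -2)
K = -3 (K = 3 - 6 = -3)
G = -⅔ (G = -⅓*2 = -⅔ ≈ -0.66667)
z = -10 (z = -2 + 4*(-2) = -2 - 8 = -10)
B(y) = 74/21 (B(y) = 3 - (-3 - ⅔)/7 = 3 - ⅐*(-11/3) = 3 + 11/21 = 74/21)
E = 8
√(B(z) + E) = √(74/21 + 8) = √(242/21) = 11*√42/21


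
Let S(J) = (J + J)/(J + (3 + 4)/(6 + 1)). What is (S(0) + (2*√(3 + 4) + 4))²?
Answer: 44 + 16*√7 ≈ 86.332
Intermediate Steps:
S(J) = 2*J/(1 + J) (S(J) = (2*J)/(J + 7/7) = (2*J)/(J + 7*(⅐)) = (2*J)/(J + 1) = (2*J)/(1 + J) = 2*J/(1 + J))
(S(0) + (2*√(3 + 4) + 4))² = (2*0/(1 + 0) + (2*√(3 + 4) + 4))² = (2*0/1 + (2*√7 + 4))² = (2*0*1 + (4 + 2*√7))² = (0 + (4 + 2*√7))² = (4 + 2*√7)²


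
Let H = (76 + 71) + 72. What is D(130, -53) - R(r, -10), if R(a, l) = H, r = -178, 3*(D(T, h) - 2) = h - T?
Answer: -278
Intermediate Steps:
H = 219 (H = 147 + 72 = 219)
D(T, h) = 2 - T/3 + h/3 (D(T, h) = 2 + (h - T)/3 = 2 + (-T/3 + h/3) = 2 - T/3 + h/3)
R(a, l) = 219
D(130, -53) - R(r, -10) = (2 - ⅓*130 + (⅓)*(-53)) - 1*219 = (2 - 130/3 - 53/3) - 219 = -59 - 219 = -278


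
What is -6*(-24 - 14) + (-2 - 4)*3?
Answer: 210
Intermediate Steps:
-6*(-24 - 14) + (-2 - 4)*3 = -6*(-38) - 6*3 = 228 - 18 = 210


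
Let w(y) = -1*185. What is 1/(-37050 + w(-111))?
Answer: -1/37235 ≈ -2.6856e-5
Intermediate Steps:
w(y) = -185
1/(-37050 + w(-111)) = 1/(-37050 - 185) = 1/(-37235) = -1/37235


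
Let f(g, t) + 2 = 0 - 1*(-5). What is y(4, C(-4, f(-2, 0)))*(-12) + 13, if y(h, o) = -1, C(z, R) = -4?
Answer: 25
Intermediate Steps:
f(g, t) = 3 (f(g, t) = -2 + (0 - 1*(-5)) = -2 + (0 + 5) = -2 + 5 = 3)
y(4, C(-4, f(-2, 0)))*(-12) + 13 = -1*(-12) + 13 = 12 + 13 = 25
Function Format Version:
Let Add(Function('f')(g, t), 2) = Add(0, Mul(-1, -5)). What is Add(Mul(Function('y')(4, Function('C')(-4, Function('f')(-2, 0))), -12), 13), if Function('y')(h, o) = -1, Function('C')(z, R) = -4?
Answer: 25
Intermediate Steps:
Function('f')(g, t) = 3 (Function('f')(g, t) = Add(-2, Add(0, Mul(-1, -5))) = Add(-2, Add(0, 5)) = Add(-2, 5) = 3)
Add(Mul(Function('y')(4, Function('C')(-4, Function('f')(-2, 0))), -12), 13) = Add(Mul(-1, -12), 13) = Add(12, 13) = 25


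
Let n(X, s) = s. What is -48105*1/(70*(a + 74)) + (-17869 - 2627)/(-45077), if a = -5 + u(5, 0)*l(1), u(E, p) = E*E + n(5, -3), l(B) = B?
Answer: -407573913/57428098 ≈ -7.0971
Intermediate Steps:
u(E, p) = -3 + E**2 (u(E, p) = E*E - 3 = E**2 - 3 = -3 + E**2)
a = 17 (a = -5 + (-3 + 5**2)*1 = -5 + (-3 + 25)*1 = -5 + 22*1 = -5 + 22 = 17)
-48105*1/(70*(a + 74)) + (-17869 - 2627)/(-45077) = -48105*1/(70*(17 + 74)) + (-17869 - 2627)/(-45077) = -48105/(70*91) - 20496*(-1/45077) = -48105/6370 + 20496/45077 = -48105*1/6370 + 20496/45077 = -9621/1274 + 20496/45077 = -407573913/57428098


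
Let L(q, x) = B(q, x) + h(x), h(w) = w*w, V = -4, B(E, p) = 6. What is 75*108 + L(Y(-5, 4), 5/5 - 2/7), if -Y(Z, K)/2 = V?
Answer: 397219/49 ≈ 8106.5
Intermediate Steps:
Y(Z, K) = 8 (Y(Z, K) = -2*(-4) = 8)
h(w) = w**2
L(q, x) = 6 + x**2
75*108 + L(Y(-5, 4), 5/5 - 2/7) = 75*108 + (6 + (5/5 - 2/7)**2) = 8100 + (6 + (5*(1/5) - 2*1/7)**2) = 8100 + (6 + (1 - 2/7)**2) = 8100 + (6 + (5/7)**2) = 8100 + (6 + 25/49) = 8100 + 319/49 = 397219/49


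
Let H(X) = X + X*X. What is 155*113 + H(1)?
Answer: 17517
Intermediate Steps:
H(X) = X + X**2
155*113 + H(1) = 155*113 + 1*(1 + 1) = 17515 + 1*2 = 17515 + 2 = 17517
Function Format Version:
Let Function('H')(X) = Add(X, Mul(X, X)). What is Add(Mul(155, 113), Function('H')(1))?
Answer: 17517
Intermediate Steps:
Function('H')(X) = Add(X, Pow(X, 2))
Add(Mul(155, 113), Function('H')(1)) = Add(Mul(155, 113), Mul(1, Add(1, 1))) = Add(17515, Mul(1, 2)) = Add(17515, 2) = 17517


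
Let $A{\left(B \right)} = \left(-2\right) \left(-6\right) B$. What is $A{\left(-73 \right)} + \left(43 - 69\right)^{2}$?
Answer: $-200$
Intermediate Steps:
$A{\left(B \right)} = 12 B$
$A{\left(-73 \right)} + \left(43 - 69\right)^{2} = 12 \left(-73\right) + \left(43 - 69\right)^{2} = -876 + \left(-26\right)^{2} = -876 + 676 = -200$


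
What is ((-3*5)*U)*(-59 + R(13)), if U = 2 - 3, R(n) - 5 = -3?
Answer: -855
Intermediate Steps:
R(n) = 2 (R(n) = 5 - 3 = 2)
U = -1
((-3*5)*U)*(-59 + R(13)) = (-3*5*(-1))*(-59 + 2) = -15*(-1)*(-57) = 15*(-57) = -855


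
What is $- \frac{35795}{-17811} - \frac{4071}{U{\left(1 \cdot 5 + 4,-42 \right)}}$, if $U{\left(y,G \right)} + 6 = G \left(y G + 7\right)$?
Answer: $\frac{2740307}{1567368} \approx 1.7484$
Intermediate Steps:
$U{\left(y,G \right)} = -6 + G \left(7 + G y\right)$ ($U{\left(y,G \right)} = -6 + G \left(y G + 7\right) = -6 + G \left(G y + 7\right) = -6 + G \left(7 + G y\right)$)
$- \frac{35795}{-17811} - \frac{4071}{U{\left(1 \cdot 5 + 4,-42 \right)}} = - \frac{35795}{-17811} - \frac{4071}{-6 + 7 \left(-42\right) + \left(1 \cdot 5 + 4\right) \left(-42\right)^{2}} = \left(-35795\right) \left(- \frac{1}{17811}\right) - \frac{4071}{-6 - 294 + \left(5 + 4\right) 1764} = \frac{35795}{17811} - \frac{4071}{-6 - 294 + 9 \cdot 1764} = \frac{35795}{17811} - \frac{4071}{-6 - 294 + 15876} = \frac{35795}{17811} - \frac{4071}{15576} = \frac{35795}{17811} - \frac{23}{88} = \frac{2740307}{1567368}$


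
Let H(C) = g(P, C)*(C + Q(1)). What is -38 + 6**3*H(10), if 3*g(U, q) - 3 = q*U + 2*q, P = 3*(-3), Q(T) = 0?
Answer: -48278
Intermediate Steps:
P = -9
g(U, q) = 1 + 2*q/3 + U*q/3 (g(U, q) = 1 + (q*U + 2*q)/3 = 1 + (U*q + 2*q)/3 = 1 + (2*q + U*q)/3 = 1 + (2*q/3 + U*q/3) = 1 + 2*q/3 + U*q/3)
H(C) = C*(1 - 7*C/3) (H(C) = (1 + 2*C/3 + (1/3)*(-9)*C)*(C + 0) = (1 + 2*C/3 - 3*C)*C = (1 - 7*C/3)*C = C*(1 - 7*C/3))
-38 + 6**3*H(10) = -38 + 6**3*((1/3)*10*(3 - 7*10)) = -38 + 216*((1/3)*10*(3 - 70)) = -38 + 216*((1/3)*10*(-67)) = -38 + 216*(-670/3) = -38 - 48240 = -48278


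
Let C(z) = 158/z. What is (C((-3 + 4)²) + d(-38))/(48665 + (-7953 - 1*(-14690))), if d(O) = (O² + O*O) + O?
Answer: 1504/27701 ≈ 0.054294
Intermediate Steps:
d(O) = O + 2*O² (d(O) = (O² + O²) + O = 2*O² + O = O + 2*O²)
(C((-3 + 4)²) + d(-38))/(48665 + (-7953 - 1*(-14690))) = (158/((-3 + 4)²) - 38*(1 + 2*(-38)))/(48665 + (-7953 - 1*(-14690))) = (158/(1²) - 38*(1 - 76))/(48665 + (-7953 + 14690)) = (158/1 - 38*(-75))/(48665 + 6737) = (158*1 + 2850)/55402 = (158 + 2850)*(1/55402) = 3008*(1/55402) = 1504/27701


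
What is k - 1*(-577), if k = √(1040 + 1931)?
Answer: 577 + √2971 ≈ 631.51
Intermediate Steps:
k = √2971 ≈ 54.507
k - 1*(-577) = √2971 - 1*(-577) = √2971 + 577 = 577 + √2971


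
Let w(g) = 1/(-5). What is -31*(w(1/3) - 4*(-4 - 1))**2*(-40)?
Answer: 2430648/5 ≈ 4.8613e+5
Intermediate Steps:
w(g) = -1/5
-31*(w(1/3) - 4*(-4 - 1))**2*(-40) = -31*(-1/5 - 4*(-4 - 1))**2*(-40) = -31*(-1/5 - 4*(-5))**2*(-40) = -31*(-1/5 + 20)**2*(-40) = -31*(99/5)**2*(-40) = -31*9801/25*(-40) = -303831/25*(-40) = 2430648/5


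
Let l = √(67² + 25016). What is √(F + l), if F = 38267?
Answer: √(38267 + √29505) ≈ 196.06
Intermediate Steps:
l = √29505 (l = √(4489 + 25016) = √29505 ≈ 171.77)
√(F + l) = √(38267 + √29505)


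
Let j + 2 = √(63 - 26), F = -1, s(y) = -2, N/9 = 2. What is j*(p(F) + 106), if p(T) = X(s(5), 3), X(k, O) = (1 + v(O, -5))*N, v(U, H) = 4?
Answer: -392 + 196*√37 ≈ 800.22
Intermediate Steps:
N = 18 (N = 9*2 = 18)
X(k, O) = 90 (X(k, O) = (1 + 4)*18 = 5*18 = 90)
j = -2 + √37 (j = -2 + √(63 - 26) = -2 + √37 ≈ 4.0828)
p(T) = 90
j*(p(F) + 106) = (-2 + √37)*(90 + 106) = (-2 + √37)*196 = -392 + 196*√37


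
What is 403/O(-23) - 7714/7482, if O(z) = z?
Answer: -55046/2967 ≈ -18.553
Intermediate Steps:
403/O(-23) - 7714/7482 = 403/(-23) - 7714/7482 = 403*(-1/23) - 7714*1/7482 = -403/23 - 133/129 = -55046/2967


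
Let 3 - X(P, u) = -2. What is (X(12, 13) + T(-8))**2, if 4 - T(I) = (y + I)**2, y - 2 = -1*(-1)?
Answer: 256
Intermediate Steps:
y = 3 (y = 2 - 1*(-1) = 2 + 1 = 3)
T(I) = 4 - (3 + I)**2
X(P, u) = 5 (X(P, u) = 3 - 1*(-2) = 3 + 2 = 5)
(X(12, 13) + T(-8))**2 = (5 + (4 - (3 - 8)**2))**2 = (5 + (4 - 1*(-5)**2))**2 = (5 + (4 - 1*25))**2 = (5 + (4 - 25))**2 = (5 - 21)**2 = (-16)**2 = 256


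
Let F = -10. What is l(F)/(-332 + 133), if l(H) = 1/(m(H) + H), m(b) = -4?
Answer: 1/2786 ≈ 0.00035894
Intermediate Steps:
l(H) = 1/(-4 + H)
l(F)/(-332 + 133) = 1/((-332 + 133)*(-4 - 10)) = 1/(-199*(-14)) = -1/199*(-1/14) = 1/2786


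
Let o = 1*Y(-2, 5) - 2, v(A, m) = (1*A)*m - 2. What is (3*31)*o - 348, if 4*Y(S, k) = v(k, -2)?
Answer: -813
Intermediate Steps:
v(A, m) = -2 + A*m (v(A, m) = A*m - 2 = -2 + A*m)
Y(S, k) = -½ - k/2 (Y(S, k) = (-2 + k*(-2))/4 = (-2 - 2*k)/4 = -½ - k/2)
o = -5 (o = 1*(-½ - ½*5) - 2 = 1*(-½ - 5/2) - 2 = 1*(-3) - 2 = -3 - 2 = -5)
(3*31)*o - 348 = (3*31)*(-5) - 348 = 93*(-5) - 348 = -465 - 348 = -813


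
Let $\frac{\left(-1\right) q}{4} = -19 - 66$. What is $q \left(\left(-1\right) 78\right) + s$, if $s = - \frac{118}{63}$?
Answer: $- \frac{1670878}{63} \approx -26522.0$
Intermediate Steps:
$s = - \frac{118}{63}$ ($s = \left(-118\right) \frac{1}{63} = - \frac{118}{63} \approx -1.873$)
$q = 340$ ($q = - 4 \left(-19 - 66\right) = \left(-4\right) \left(-85\right) = 340$)
$q \left(\left(-1\right) 78\right) + s = 340 \left(\left(-1\right) 78\right) - \frac{118}{63} = 340 \left(-78\right) - \frac{118}{63} = -26520 - \frac{118}{63} = - \frac{1670878}{63}$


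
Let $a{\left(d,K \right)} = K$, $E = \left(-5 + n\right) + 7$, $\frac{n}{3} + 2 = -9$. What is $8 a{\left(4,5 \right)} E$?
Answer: $-1240$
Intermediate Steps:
$n = -33$ ($n = -6 + 3 \left(-9\right) = -6 - 27 = -33$)
$E = -31$ ($E = \left(-5 - 33\right) + 7 = -38 + 7 = -31$)
$8 a{\left(4,5 \right)} E = 8 \cdot 5 \left(-31\right) = 40 \left(-31\right) = -1240$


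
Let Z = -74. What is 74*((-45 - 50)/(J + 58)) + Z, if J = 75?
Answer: -888/7 ≈ -126.86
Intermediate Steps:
74*((-45 - 50)/(J + 58)) + Z = 74*((-45 - 50)/(75 + 58)) - 74 = 74*(-95/133) - 74 = 74*(-95*1/133) - 74 = 74*(-5/7) - 74 = -370/7 - 74 = -888/7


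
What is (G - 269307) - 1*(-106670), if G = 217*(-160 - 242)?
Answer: -249871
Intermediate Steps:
G = -87234 (G = 217*(-402) = -87234)
(G - 269307) - 1*(-106670) = (-87234 - 269307) - 1*(-106670) = -356541 + 106670 = -249871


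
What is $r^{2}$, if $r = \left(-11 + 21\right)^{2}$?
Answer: $10000$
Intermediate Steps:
$r = 100$ ($r = 10^{2} = 100$)
$r^{2} = 100^{2} = 10000$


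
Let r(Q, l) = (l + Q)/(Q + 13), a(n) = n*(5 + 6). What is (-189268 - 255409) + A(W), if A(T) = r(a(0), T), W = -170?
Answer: -5780971/13 ≈ -4.4469e+5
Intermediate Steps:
a(n) = 11*n (a(n) = n*11 = 11*n)
r(Q, l) = (Q + l)/(13 + Q)
A(T) = T/13 (A(T) = (11*0 + T)/(13 + 11*0) = (0 + T)/(13 + 0) = T/13)
(-189268 - 255409) + A(W) = (-189268 - 255409) + (1/13)*(-170) = -444677 - 170/13 = -5780971/13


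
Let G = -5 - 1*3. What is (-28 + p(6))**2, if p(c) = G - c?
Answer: 1764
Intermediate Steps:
G = -8 (G = -5 - 3 = -8)
p(c) = -8 - c
(-28 + p(6))**2 = (-28 + (-8 - 1*6))**2 = (-28 + (-8 - 6))**2 = (-28 - 14)**2 = (-42)**2 = 1764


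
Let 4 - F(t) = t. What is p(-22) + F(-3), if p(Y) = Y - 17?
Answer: -32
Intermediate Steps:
F(t) = 4 - t
p(Y) = -17 + Y
p(-22) + F(-3) = (-17 - 22) + (4 - 1*(-3)) = -39 + (4 + 3) = -39 + 7 = -32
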